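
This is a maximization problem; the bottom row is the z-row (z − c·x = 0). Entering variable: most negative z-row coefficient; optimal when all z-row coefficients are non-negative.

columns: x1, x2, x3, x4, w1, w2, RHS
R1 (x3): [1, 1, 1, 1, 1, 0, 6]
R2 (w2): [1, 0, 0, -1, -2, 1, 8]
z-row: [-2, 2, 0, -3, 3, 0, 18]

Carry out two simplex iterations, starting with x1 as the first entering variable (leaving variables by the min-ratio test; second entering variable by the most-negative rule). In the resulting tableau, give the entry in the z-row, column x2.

Ratio test on column x1 — row 1: 6/1 = 6; row 2: 8/1 = 8. Minimum is 6 at row 1 (x3 leaves); pivot element 1.
Divide row 1 by 1; eliminate column x1 from the other rows.
Second iteration: most negative z-row entry is -1 in column x4, so x4 enters.
Ratio test on column x4 — row 1: 6/1 = 6; row 2: entry -2 ≤ 0. Minimum is 6 at row 1 (x1 leaves); pivot element 1.
Divide row 1 by 1; eliminate column x4 from the other rows.
After both pivots, the entry at the z-row, column x2 is 5.

5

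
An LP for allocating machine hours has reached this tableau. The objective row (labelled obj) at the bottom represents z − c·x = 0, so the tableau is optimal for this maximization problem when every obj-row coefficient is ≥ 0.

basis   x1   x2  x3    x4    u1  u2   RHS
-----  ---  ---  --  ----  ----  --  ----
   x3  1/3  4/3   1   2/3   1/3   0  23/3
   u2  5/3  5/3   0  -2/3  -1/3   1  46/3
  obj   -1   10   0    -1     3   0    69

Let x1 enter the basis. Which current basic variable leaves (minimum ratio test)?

Column x1 entries and ratios — x3: (23/3)/(1/3) = 23; u2: (46/3)/(5/3) = 46/5.
Smallest ratio is 46/5 in the row of u2, so u2 leaves.

u2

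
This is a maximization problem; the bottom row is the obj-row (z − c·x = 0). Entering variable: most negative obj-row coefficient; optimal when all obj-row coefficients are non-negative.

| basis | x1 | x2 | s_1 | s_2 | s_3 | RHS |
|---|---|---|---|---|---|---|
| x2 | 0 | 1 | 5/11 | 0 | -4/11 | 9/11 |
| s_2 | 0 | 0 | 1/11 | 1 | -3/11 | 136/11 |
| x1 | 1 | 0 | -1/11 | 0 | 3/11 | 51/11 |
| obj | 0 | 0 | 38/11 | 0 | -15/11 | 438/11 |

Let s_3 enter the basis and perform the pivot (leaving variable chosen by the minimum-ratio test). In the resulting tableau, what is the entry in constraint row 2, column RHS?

Ratio test on column s_3 — row 1: entry -4/11 ≤ 0; row 2: entry -3/11 ≤ 0; row 3: (51/11)/(3/11) = 17. Minimum is 17 at row 3 (x1 leaves); pivot element 3/11.
Divide row 3 by 3/11; eliminate column s_3 from the other rows.
Row 2 update in column RHS: 136/11 − (-3/11)·17 = 17.

17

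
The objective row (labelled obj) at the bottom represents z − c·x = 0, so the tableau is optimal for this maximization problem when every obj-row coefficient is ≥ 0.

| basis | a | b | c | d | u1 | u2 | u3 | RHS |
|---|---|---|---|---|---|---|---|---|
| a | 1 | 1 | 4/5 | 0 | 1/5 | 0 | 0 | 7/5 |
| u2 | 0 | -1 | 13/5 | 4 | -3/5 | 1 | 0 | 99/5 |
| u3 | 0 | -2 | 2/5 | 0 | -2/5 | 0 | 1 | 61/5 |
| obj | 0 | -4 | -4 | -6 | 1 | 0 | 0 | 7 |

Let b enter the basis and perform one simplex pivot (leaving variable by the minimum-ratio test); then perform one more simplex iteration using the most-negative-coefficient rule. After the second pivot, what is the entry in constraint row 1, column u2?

0

Ratio test on column b — row 1: (7/5)/1 = 7/5; row 2: entry -1 ≤ 0; row 3: entry -2 ≤ 0. Minimum is 7/5 at row 1 (a leaves); pivot element 1.
Divide row 1 by 1; eliminate column b from the other rows.
Second iteration: most negative obj-row entry is -6 in column d, so d enters.
Ratio test on column d — row 1: entry 0 ≤ 0; row 2: (106/5)/4 = 53/10; row 3: entry 0 ≤ 0. Minimum is 53/10 at row 2 (u2 leaves); pivot element 4.
Divide row 2 by 4; eliminate column d from the other rows.
After both pivots, the entry at constraint row 1, column u2 is 0.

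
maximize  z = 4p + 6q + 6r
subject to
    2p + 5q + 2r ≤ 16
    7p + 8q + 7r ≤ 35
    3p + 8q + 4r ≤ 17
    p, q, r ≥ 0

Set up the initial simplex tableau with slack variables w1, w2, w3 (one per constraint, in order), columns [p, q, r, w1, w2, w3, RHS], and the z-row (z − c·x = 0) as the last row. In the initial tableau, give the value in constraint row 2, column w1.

Slack w1 belongs to constraint 1; its column is the unit vector e_1, so the entry in row 2 is 0.

0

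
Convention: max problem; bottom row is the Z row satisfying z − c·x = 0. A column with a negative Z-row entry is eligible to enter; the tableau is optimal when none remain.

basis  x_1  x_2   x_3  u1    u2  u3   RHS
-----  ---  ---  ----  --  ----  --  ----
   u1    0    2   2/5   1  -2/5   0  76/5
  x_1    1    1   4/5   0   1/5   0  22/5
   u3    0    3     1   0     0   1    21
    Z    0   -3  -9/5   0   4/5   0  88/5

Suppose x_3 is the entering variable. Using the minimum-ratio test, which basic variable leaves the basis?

Column x_3 entries and ratios — u1: (76/5)/(2/5) = 38; x_1: (22/5)/(4/5) = 11/2; u3: 21/1 = 21.
Smallest ratio is 11/2 in the row of x_1, so x_1 leaves.

x_1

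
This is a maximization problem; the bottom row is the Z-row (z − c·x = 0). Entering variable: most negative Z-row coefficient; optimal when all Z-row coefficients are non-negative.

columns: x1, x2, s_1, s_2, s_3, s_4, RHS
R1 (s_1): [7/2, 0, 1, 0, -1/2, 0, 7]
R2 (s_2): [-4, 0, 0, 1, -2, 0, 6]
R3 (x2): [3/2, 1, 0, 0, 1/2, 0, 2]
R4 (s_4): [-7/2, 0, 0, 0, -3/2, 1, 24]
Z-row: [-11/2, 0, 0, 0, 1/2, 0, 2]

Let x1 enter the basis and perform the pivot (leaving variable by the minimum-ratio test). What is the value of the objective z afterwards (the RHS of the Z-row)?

Ratio test on column x1 — row 1: 7/(7/2) = 2; row 2: entry -4 ≤ 0; row 3: 2/(3/2) = 4/3; row 4: entry -7/2 ≤ 0. Minimum is 4/3 at row 3 (x2 leaves); pivot element 3/2.
Pivot on row 3; the Z-row RHS becomes 2 − (-11/2)·(4/3) = 28/3.

28/3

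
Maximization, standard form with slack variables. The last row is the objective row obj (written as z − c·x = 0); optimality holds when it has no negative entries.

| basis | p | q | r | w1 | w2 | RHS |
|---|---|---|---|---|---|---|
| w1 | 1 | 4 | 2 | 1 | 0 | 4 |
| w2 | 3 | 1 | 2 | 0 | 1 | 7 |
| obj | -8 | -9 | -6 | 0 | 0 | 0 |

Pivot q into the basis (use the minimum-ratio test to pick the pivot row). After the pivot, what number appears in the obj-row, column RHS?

Ratio test on column q — row 1: 4/4 = 1; row 2: 7/1 = 7. Minimum is 1 at row 1 (w1 leaves); pivot element 4.
Divide row 1 by 4; eliminate column q from the other rows.
obj-row update in column RHS: 0 − (-9)·1 = 9.

9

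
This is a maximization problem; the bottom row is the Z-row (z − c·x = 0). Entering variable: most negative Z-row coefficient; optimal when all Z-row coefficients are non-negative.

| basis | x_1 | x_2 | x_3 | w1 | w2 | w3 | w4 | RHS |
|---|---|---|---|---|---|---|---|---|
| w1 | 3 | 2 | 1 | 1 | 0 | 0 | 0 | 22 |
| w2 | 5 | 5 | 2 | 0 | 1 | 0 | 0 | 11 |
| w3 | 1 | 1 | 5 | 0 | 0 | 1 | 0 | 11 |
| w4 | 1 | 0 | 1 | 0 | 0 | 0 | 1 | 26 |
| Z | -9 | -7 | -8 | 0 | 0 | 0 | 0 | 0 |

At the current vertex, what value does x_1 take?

0

x_1 is not in the basis, so in the current basic feasible solution x_1 = 0.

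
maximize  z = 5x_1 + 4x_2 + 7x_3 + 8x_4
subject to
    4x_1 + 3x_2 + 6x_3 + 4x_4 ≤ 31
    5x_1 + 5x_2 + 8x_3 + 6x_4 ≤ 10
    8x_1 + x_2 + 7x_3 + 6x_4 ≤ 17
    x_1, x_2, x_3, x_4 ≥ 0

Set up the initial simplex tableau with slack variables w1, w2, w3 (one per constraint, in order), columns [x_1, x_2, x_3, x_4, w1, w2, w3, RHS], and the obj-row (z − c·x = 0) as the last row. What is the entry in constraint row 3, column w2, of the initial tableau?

0

Slack w2 belongs to constraint 2; its column is the unit vector e_2, so the entry in row 3 is 0.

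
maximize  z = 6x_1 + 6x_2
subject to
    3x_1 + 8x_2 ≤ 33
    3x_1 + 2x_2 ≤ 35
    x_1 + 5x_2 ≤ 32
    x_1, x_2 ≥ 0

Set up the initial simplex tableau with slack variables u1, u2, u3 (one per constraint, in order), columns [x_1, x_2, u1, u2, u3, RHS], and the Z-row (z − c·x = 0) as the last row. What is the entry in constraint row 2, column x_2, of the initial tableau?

Constraint 2 has coefficient 2 on x_2.

2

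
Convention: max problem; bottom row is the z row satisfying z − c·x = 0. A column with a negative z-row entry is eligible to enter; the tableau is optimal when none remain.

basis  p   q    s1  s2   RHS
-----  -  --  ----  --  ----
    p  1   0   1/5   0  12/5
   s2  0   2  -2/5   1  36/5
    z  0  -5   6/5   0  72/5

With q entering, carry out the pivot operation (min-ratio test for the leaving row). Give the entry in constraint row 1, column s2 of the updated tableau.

Ratio test on column q — row 1: entry 0 ≤ 0; row 2: (36/5)/2 = 18/5. Minimum is 18/5 at row 2 (s2 leaves); pivot element 2.
Divide row 2 by 2; eliminate column q from the other rows.
Row 1 update in column s2: 0 − 0·(1/2) = 0.

0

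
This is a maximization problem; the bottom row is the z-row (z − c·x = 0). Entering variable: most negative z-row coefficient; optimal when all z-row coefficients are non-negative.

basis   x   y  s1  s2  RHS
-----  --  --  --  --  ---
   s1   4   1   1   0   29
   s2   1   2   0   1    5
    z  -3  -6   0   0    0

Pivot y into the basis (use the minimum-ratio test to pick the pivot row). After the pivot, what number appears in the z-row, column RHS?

15

Ratio test on column y — row 1: 29/1 = 29; row 2: 5/2 = 5/2. Minimum is 5/2 at row 2 (s2 leaves); pivot element 2.
Divide row 2 by 2; eliminate column y from the other rows.
z-row update in column RHS: 0 − (-6)·(5/2) = 15.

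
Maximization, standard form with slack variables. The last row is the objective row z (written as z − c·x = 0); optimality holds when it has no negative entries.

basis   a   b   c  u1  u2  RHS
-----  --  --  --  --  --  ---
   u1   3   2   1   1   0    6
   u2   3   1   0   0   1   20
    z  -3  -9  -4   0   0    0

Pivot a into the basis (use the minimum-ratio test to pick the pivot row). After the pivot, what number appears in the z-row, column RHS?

Ratio test on column a — row 1: 6/3 = 2; row 2: 20/3 = 20/3. Minimum is 2 at row 1 (u1 leaves); pivot element 3.
Divide row 1 by 3; eliminate column a from the other rows.
z-row update in column RHS: 0 − (-3)·2 = 6.

6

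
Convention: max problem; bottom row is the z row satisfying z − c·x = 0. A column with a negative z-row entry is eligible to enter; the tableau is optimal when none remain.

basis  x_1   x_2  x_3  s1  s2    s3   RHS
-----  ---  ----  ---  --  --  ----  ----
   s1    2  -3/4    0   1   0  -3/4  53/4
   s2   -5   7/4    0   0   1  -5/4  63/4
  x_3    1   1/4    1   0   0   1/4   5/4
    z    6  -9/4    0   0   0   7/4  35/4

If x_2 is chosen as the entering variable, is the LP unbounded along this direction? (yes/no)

no

Column x_2 has positive entries in row(s) 2, 3, so the ratio test bounds it — not unbounded.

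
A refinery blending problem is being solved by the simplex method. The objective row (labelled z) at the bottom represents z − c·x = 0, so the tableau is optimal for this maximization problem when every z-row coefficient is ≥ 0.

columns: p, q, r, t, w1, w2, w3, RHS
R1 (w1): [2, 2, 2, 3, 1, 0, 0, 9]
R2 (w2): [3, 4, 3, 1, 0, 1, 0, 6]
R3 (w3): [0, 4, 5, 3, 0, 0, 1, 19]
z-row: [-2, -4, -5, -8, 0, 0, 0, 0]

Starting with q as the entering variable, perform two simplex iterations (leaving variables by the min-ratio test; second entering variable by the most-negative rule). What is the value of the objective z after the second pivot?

114/5

Ratio test on column q — row 1: 9/2 = 9/2; row 2: 6/4 = 3/2; row 3: 19/4 = 19/4. Minimum is 3/2 at row 2 (w2 leaves); pivot element 4.
Pivot on row 2; the z-row RHS becomes 0 − (-4)·(3/2) = 6.
Next entering variable (most negative z-row entry -7): t.
Ratio test on column t — row 1: 6/(5/2) = 12/5; row 2: (3/2)/(1/4) = 6; row 3: 13/2 = 13/2. Minimum is 12/5 at row 1 (w1 leaves); pivot element 5/2.
After the second pivot the z-row RHS is 6 − (-7)·(12/5) = 114/5.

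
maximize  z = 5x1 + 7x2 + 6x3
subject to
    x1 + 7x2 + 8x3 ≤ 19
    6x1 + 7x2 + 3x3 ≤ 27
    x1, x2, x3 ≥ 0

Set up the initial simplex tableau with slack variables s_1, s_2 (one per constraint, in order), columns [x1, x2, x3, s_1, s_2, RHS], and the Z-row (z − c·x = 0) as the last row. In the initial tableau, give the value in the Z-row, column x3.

The Z-row carries the negated objective coefficients: the x3 entry is -6.

-6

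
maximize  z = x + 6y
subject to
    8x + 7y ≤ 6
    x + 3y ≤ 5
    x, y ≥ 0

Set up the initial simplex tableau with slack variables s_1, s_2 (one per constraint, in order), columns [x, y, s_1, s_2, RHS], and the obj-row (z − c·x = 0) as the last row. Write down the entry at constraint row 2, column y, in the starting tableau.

3

Constraint 2 has coefficient 3 on y.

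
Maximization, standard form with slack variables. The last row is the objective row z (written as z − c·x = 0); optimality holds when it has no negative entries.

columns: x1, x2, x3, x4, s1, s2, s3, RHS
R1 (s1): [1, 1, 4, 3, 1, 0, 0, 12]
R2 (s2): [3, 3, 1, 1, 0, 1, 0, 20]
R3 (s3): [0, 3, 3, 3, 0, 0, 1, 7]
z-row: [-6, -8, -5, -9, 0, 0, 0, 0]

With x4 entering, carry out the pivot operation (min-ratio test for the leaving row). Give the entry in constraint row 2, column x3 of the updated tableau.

0

Ratio test on column x4 — row 1: 12/3 = 4; row 2: 20/1 = 20; row 3: 7/3 = 7/3. Minimum is 7/3 at row 3 (s3 leaves); pivot element 3.
Divide row 3 by 3; eliminate column x4 from the other rows.
Row 2 update in column x3: 1 − 1·1 = 0.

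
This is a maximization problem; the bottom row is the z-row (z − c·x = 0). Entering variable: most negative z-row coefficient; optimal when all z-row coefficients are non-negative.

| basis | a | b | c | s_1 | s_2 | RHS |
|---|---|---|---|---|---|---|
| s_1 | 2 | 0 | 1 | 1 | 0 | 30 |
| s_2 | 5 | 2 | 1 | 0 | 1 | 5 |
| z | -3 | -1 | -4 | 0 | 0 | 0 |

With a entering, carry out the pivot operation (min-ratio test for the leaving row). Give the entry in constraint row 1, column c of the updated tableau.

3/5

Ratio test on column a — row 1: 30/2 = 15; row 2: 5/5 = 1. Minimum is 1 at row 2 (s_2 leaves); pivot element 5.
Divide row 2 by 5; eliminate column a from the other rows.
Row 1 update in column c: 1 − 2·(1/5) = 3/5.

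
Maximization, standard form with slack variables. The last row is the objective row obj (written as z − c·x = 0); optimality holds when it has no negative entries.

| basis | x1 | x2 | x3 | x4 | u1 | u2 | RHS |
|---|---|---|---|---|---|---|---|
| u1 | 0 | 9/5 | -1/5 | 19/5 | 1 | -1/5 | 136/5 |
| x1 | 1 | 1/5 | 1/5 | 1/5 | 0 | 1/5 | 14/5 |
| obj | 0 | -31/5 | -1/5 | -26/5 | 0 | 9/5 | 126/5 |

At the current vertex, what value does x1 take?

x1 is basic (row 2); its value is the RHS of that row, 14/5.

14/5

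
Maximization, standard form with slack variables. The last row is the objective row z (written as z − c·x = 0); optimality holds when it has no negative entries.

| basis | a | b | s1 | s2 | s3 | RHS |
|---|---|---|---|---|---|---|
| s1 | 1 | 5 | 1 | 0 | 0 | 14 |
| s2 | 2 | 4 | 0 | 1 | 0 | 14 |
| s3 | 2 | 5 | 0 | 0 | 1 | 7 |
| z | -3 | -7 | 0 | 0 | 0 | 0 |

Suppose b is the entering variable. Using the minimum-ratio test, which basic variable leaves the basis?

Column b entries and ratios — s1: 14/5 = 14/5; s2: 14/4 = 7/2; s3: 7/5 = 7/5.
Smallest ratio is 7/5 in the row of s3, so s3 leaves.

s3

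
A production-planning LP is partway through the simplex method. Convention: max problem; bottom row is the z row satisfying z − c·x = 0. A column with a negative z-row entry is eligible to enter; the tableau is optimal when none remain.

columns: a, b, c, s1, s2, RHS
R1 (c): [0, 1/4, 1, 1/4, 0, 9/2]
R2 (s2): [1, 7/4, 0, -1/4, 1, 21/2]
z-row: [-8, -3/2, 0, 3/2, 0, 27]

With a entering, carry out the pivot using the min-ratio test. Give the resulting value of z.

111

Ratio test on column a — row 1: entry 0 ≤ 0; row 2: (21/2)/1 = 21/2. Minimum is 21/2 at row 2 (s2 leaves); pivot element 1.
Pivot on row 2; the z-row RHS becomes 27 − (-8)·(21/2) = 111.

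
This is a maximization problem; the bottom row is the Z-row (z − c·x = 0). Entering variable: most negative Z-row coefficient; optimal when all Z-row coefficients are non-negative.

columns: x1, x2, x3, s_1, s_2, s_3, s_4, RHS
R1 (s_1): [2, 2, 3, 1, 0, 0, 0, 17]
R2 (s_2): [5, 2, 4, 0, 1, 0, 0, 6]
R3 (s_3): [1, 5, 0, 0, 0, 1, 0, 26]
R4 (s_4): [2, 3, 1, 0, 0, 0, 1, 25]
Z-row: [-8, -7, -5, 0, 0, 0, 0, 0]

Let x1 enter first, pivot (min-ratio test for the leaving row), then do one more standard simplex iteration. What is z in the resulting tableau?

21

Ratio test on column x1 — row 1: 17/2 = 17/2; row 2: 6/5 = 6/5; row 3: 26/1 = 26; row 4: 25/2 = 25/2. Minimum is 6/5 at row 2 (s_2 leaves); pivot element 5.
Pivot on row 2; the Z-row RHS becomes 0 − (-8)·(6/5) = 48/5.
Next entering variable (most negative Z-row entry -19/5): x2.
Ratio test on column x2 — row 1: (73/5)/(6/5) = 73/6; row 2: (6/5)/(2/5) = 3; row 3: (124/5)/(23/5) = 124/23; row 4: (113/5)/(11/5) = 113/11. Minimum is 3 at row 2 (x1 leaves); pivot element 2/5.
After the second pivot the Z-row RHS is 48/5 − (-19/5)·3 = 21.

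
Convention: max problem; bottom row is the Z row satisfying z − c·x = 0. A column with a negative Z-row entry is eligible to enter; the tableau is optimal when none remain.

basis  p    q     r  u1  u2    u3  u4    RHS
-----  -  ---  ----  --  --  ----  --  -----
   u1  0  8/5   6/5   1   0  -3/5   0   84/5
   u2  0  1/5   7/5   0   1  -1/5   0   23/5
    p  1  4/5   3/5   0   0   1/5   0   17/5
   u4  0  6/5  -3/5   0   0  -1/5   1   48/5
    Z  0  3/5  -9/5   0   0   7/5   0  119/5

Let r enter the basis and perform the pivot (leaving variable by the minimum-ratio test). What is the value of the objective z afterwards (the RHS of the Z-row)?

Ratio test on column r — row 1: (84/5)/(6/5) = 14; row 2: (23/5)/(7/5) = 23/7; row 3: (17/5)/(3/5) = 17/3; row 4: entry -3/5 ≤ 0. Minimum is 23/7 at row 2 (u2 leaves); pivot element 7/5.
Pivot on row 2; the Z-row RHS becomes 119/5 − (-9/5)·(23/7) = 208/7.

208/7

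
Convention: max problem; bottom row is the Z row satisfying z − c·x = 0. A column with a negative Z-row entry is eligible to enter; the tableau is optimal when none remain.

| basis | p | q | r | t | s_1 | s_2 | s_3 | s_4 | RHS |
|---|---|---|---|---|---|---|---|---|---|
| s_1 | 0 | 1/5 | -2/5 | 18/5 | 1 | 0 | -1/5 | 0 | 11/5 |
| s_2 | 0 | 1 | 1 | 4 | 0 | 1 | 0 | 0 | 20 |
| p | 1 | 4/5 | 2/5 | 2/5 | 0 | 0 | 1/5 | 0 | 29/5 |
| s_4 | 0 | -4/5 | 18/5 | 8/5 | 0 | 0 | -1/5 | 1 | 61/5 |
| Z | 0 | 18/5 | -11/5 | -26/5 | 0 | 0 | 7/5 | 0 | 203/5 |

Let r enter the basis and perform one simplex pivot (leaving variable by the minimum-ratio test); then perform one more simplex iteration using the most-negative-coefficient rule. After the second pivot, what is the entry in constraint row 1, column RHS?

Ratio test on column r — row 1: entry -2/5 ≤ 0; row 2: 20/1 = 20; row 3: (29/5)/(2/5) = 29/2; row 4: (61/5)/(18/5) = 61/18. Minimum is 61/18 at row 4 (s_4 leaves); pivot element 18/5.
Divide row 4 by 18/5; eliminate column r from the other rows.
Second iteration: most negative Z-row entry is -38/9 in column t, so t enters.
Ratio test on column t — row 1: (32/9)/(34/9) = 16/17; row 2: (299/18)/(32/9) = 299/64; row 3: (40/9)/(2/9) = 20; row 4: (61/18)/(4/9) = 61/8. Minimum is 16/17 at row 1 (s_1 leaves); pivot element 34/9.
Divide row 1 by 34/9; eliminate column t from the other rows.
After both pivots, the entry at constraint row 1, column RHS is 16/17.

16/17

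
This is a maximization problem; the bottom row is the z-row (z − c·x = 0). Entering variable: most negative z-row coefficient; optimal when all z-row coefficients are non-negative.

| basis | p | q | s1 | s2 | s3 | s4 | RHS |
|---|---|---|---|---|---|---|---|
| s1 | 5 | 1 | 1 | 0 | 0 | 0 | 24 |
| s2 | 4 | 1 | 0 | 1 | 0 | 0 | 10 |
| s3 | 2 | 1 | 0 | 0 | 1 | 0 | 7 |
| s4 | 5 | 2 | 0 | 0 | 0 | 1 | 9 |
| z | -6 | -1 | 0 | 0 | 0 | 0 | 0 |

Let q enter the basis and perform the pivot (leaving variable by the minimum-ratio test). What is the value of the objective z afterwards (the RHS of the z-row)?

Ratio test on column q — row 1: 24/1 = 24; row 2: 10/1 = 10; row 3: 7/1 = 7; row 4: 9/2 = 9/2. Minimum is 9/2 at row 4 (s4 leaves); pivot element 2.
Pivot on row 4; the z-row RHS becomes 0 − (-1)·(9/2) = 9/2.

9/2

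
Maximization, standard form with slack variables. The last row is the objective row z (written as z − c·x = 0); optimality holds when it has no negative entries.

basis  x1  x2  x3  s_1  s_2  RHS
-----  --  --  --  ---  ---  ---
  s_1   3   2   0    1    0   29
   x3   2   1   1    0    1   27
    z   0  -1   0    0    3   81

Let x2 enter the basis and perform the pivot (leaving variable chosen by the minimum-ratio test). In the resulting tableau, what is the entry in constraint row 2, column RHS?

Ratio test on column x2 — row 1: 29/2 = 29/2; row 2: 27/1 = 27. Minimum is 29/2 at row 1 (s_1 leaves); pivot element 2.
Divide row 1 by 2; eliminate column x2 from the other rows.
Row 2 update in column RHS: 27 − 1·(29/2) = 25/2.

25/2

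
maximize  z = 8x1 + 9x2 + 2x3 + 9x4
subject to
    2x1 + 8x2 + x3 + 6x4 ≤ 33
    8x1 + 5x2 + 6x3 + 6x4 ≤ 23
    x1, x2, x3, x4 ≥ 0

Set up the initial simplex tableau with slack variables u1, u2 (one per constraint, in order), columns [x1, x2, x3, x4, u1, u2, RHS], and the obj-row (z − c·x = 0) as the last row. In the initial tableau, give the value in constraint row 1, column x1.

2

Constraint 1 has coefficient 2 on x1.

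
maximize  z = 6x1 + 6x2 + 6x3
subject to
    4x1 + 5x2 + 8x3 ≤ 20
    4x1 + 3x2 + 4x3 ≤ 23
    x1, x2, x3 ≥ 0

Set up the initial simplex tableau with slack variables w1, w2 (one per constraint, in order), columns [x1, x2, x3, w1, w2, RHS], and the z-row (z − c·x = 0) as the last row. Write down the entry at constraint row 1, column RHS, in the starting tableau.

20

The RHS of constraint 1 is b_1 = 20.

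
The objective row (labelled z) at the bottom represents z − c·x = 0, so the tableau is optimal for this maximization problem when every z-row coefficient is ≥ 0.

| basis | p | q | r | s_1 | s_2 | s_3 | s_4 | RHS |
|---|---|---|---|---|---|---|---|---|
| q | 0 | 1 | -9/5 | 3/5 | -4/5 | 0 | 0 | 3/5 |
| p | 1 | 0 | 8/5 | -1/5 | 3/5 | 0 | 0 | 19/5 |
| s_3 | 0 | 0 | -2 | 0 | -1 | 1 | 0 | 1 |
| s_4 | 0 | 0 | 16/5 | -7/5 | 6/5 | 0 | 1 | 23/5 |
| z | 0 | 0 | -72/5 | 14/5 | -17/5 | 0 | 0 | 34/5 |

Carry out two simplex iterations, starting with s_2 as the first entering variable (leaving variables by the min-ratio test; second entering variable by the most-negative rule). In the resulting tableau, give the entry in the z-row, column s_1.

-7/2

Ratio test on column s_2 — row 1: entry -4/5 ≤ 0; row 2: (19/5)/(3/5) = 19/3; row 3: entry -1 ≤ 0; row 4: (23/5)/(6/5) = 23/6. Minimum is 23/6 at row 4 (s_4 leaves); pivot element 6/5.
Divide row 4 by 6/5; eliminate column s_2 from the other rows.
Second iteration: most negative z-row entry is -16/3 in column r, so r enters.
Ratio test on column r — row 1: (11/3)/(1/3) = 11; row 2: entry 0 ≤ 0; row 3: (29/6)/(2/3) = 29/4; row 4: (23/6)/(8/3) = 23/16. Minimum is 23/16 at row 4 (s_2 leaves); pivot element 8/3.
Divide row 4 by 8/3; eliminate column r from the other rows.
After both pivots, the entry at the z-row, column s_1 is -7/2.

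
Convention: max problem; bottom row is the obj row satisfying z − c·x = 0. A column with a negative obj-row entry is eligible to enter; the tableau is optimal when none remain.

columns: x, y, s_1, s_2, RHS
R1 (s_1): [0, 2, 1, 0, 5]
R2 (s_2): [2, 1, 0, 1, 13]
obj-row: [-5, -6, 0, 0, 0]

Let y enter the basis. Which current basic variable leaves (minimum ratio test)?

Column y entries and ratios — s_1: 5/2 = 5/2; s_2: 13/1 = 13.
Smallest ratio is 5/2 in the row of s_1, so s_1 leaves.

s_1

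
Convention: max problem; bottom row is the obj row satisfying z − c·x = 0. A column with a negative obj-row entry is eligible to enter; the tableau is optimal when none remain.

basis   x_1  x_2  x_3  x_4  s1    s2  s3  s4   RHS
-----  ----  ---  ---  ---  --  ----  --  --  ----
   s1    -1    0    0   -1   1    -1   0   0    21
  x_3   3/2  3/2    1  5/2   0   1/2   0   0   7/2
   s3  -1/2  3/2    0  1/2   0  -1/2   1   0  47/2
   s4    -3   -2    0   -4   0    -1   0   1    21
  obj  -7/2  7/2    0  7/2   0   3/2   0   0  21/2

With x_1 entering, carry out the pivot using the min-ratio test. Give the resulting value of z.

Ratio test on column x_1 — row 1: entry -1 ≤ 0; row 2: (7/2)/(3/2) = 7/3; row 3: entry -1/2 ≤ 0; row 4: entry -3 ≤ 0. Minimum is 7/3 at row 2 (x_3 leaves); pivot element 3/2.
Pivot on row 2; the obj-row RHS becomes 21/2 − (-7/2)·(7/3) = 56/3.

56/3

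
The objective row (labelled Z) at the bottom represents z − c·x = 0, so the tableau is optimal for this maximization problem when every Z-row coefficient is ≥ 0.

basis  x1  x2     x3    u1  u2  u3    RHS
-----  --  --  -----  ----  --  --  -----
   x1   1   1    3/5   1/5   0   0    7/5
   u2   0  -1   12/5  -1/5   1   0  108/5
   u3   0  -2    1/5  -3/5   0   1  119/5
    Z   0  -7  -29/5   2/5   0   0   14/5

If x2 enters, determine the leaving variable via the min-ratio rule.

x1

Column x2 entries and ratios — x1: (7/5)/1 = 7/5; u2: -1 ≤ 0, skip; u3: -2 ≤ 0, skip.
Smallest ratio is 7/5 in the row of x1, so x1 leaves.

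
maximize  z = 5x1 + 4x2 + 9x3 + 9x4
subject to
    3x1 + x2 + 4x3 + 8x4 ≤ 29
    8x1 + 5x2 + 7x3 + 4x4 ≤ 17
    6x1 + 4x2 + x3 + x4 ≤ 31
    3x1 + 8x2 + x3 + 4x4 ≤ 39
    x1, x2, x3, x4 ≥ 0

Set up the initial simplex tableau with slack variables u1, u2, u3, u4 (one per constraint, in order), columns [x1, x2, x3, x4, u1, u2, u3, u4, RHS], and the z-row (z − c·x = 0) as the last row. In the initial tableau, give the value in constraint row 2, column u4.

0

Slack u4 belongs to constraint 4; its column is the unit vector e_4, so the entry in row 2 is 0.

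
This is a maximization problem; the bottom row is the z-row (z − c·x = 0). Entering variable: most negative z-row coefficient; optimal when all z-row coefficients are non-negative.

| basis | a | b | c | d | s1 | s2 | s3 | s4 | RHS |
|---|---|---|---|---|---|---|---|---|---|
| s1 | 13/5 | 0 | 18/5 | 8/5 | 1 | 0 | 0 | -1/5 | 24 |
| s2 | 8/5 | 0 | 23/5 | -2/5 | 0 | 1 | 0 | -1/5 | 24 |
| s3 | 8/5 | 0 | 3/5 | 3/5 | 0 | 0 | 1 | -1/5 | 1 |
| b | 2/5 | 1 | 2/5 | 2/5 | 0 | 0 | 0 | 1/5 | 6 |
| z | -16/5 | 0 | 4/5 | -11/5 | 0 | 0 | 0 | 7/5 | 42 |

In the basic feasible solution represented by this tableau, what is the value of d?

0

d is not in the basis, so in the current basic feasible solution d = 0.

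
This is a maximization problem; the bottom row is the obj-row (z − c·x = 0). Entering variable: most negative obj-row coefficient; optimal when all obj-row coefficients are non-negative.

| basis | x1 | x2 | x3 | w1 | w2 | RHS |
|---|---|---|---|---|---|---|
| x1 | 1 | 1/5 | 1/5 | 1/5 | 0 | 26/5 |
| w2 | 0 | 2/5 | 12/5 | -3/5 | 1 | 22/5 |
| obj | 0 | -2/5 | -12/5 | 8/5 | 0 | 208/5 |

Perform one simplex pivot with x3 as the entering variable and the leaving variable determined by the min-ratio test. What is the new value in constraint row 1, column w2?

Ratio test on column x3 — row 1: (26/5)/(1/5) = 26; row 2: (22/5)/(12/5) = 11/6. Minimum is 11/6 at row 2 (w2 leaves); pivot element 12/5.
Divide row 2 by 12/5; eliminate column x3 from the other rows.
Row 1 update in column w2: 0 − (1/5)·(5/12) = -1/12.

-1/12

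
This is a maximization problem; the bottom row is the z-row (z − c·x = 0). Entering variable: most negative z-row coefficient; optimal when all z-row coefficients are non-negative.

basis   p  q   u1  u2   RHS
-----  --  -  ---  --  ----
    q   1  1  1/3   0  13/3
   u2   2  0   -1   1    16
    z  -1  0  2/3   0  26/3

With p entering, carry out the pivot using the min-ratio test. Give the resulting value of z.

13

Ratio test on column p — row 1: (13/3)/1 = 13/3; row 2: 16/2 = 8. Minimum is 13/3 at row 1 (q leaves); pivot element 1.
Pivot on row 1; the z-row RHS becomes 26/3 − (-1)·(13/3) = 13.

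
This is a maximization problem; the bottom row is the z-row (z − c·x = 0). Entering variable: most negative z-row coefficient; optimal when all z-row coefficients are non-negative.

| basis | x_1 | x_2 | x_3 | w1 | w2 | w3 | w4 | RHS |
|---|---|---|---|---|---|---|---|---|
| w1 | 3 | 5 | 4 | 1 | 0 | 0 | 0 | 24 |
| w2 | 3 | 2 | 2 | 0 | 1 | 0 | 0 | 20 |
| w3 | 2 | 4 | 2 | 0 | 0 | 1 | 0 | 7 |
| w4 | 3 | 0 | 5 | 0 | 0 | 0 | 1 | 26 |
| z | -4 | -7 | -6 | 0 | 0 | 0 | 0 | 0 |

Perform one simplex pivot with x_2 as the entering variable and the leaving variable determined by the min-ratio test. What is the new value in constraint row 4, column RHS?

26

Ratio test on column x_2 — row 1: 24/5 = 24/5; row 2: 20/2 = 10; row 3: 7/4 = 7/4; row 4: entry 0 ≤ 0. Minimum is 7/4 at row 3 (w3 leaves); pivot element 4.
Divide row 3 by 4; eliminate column x_2 from the other rows.
Row 4 update in column RHS: 26 − 0·(7/4) = 26.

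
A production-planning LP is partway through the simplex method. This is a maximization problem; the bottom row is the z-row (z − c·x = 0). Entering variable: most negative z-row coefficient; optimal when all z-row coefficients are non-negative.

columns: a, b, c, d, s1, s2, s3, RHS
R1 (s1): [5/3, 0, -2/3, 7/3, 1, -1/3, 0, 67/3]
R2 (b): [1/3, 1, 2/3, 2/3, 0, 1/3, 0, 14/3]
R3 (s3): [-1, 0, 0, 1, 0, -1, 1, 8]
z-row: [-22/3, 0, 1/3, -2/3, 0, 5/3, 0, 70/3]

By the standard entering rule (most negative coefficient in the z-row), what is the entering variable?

Negative z-row entries: a: -22/3, d: -2/3.
The most negative is -22/3 in column a, so a enters.

a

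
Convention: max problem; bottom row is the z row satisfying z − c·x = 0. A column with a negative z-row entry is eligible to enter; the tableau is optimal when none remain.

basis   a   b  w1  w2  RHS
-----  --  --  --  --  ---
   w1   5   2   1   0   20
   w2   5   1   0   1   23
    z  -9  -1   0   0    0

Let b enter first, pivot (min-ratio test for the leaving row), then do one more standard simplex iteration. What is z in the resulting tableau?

Ratio test on column b — row 1: 20/2 = 10; row 2: 23/1 = 23. Minimum is 10 at row 1 (w1 leaves); pivot element 2.
Pivot on row 1; the z-row RHS becomes 0 − (-1)·10 = 10.
Next entering variable (most negative z-row entry -13/2): a.
Ratio test on column a — row 1: 10/(5/2) = 4; row 2: 13/(5/2) = 26/5. Minimum is 4 at row 1 (b leaves); pivot element 5/2.
After the second pivot the z-row RHS is 10 − (-13/2)·4 = 36.

36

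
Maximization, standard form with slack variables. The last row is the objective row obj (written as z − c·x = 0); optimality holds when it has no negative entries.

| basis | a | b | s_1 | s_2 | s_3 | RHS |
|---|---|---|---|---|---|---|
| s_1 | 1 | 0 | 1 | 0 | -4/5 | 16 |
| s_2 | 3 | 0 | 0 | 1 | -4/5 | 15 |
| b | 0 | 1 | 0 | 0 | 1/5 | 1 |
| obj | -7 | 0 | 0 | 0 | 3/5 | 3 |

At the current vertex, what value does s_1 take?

16

s_1 is basic (row 1); its value is the RHS of that row, 16.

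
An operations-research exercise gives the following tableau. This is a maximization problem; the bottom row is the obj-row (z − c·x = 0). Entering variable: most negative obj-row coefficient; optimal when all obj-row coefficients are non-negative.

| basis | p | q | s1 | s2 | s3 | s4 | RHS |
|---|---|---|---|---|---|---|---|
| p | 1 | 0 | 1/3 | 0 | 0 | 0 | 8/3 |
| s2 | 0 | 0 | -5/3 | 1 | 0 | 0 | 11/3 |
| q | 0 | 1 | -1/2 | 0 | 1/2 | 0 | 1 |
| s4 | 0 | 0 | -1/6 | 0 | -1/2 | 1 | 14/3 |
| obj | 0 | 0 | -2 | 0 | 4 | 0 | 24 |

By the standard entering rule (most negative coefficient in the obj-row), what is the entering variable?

s1

Negative obj-row entries: s1: -2.
The most negative is -2 in column s1, so s1 enters.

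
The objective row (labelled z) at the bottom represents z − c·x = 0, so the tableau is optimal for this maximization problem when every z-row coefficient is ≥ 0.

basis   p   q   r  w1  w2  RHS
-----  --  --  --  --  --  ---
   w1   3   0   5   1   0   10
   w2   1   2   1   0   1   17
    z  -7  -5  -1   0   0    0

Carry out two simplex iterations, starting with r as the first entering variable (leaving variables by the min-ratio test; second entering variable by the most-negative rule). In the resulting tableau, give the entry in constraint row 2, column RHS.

Ratio test on column r — row 1: 10/5 = 2; row 2: 17/1 = 17. Minimum is 2 at row 1 (w1 leaves); pivot element 5.
Divide row 1 by 5; eliminate column r from the other rows.
Second iteration: most negative z-row entry is -32/5 in column p, so p enters.
Ratio test on column p — row 1: 2/(3/5) = 10/3; row 2: 15/(2/5) = 75/2. Minimum is 10/3 at row 1 (r leaves); pivot element 3/5.
Divide row 1 by 3/5; eliminate column p from the other rows.
After both pivots, the entry at constraint row 2, column RHS is 41/3.

41/3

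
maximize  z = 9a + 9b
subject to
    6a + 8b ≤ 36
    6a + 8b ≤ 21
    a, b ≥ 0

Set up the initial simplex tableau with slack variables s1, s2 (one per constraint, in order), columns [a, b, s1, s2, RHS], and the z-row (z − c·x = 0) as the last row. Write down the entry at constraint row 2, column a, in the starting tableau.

Constraint 2 has coefficient 6 on a.

6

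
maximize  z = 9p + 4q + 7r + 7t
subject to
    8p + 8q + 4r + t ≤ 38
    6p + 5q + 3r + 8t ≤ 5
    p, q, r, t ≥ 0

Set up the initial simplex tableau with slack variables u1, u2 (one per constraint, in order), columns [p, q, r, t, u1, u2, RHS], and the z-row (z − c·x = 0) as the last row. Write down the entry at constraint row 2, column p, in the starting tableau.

6

Constraint 2 has coefficient 6 on p.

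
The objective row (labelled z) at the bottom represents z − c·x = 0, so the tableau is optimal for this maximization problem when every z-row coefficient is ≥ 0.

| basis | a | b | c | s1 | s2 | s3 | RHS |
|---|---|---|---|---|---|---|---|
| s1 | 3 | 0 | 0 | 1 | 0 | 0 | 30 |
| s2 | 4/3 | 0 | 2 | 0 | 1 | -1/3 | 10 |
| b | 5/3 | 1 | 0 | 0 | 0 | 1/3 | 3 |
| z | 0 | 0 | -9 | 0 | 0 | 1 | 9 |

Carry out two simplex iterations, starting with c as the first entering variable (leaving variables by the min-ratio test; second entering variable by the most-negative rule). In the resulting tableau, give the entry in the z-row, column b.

3/2

Ratio test on column c — row 1: entry 0 ≤ 0; row 2: 10/2 = 5; row 3: entry 0 ≤ 0. Minimum is 5 at row 2 (s2 leaves); pivot element 2.
Divide row 2 by 2; eliminate column c from the other rows.
Second iteration: most negative z-row entry is -1/2 in column s3, so s3 enters.
Ratio test on column s3 — row 1: entry 0 ≤ 0; row 2: entry -1/6 ≤ 0; row 3: 3/(1/3) = 9. Minimum is 9 at row 3 (b leaves); pivot element 1/3.
Divide row 3 by 1/3; eliminate column s3 from the other rows.
After both pivots, the entry at the z-row, column b is 3/2.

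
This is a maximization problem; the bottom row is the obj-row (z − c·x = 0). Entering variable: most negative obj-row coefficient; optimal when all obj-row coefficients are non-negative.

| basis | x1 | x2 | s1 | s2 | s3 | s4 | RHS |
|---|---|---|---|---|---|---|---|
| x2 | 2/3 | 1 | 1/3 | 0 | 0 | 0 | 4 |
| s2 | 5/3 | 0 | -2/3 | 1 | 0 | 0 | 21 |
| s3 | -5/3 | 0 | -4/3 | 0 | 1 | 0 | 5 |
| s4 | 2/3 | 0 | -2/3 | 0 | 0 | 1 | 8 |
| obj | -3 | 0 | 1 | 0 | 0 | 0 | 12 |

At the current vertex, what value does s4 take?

8

s4 is basic (row 4); its value is the RHS of that row, 8.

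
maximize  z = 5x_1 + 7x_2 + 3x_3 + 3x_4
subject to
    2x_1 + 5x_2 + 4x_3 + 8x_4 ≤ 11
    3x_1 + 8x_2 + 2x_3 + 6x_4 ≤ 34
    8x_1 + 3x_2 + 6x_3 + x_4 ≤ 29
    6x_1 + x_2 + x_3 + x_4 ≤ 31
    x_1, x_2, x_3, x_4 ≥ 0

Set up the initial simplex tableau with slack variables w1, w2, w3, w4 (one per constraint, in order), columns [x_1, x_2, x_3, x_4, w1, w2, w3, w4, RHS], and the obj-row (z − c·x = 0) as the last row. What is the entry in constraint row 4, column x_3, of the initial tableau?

Constraint 4 has coefficient 1 on x_3.

1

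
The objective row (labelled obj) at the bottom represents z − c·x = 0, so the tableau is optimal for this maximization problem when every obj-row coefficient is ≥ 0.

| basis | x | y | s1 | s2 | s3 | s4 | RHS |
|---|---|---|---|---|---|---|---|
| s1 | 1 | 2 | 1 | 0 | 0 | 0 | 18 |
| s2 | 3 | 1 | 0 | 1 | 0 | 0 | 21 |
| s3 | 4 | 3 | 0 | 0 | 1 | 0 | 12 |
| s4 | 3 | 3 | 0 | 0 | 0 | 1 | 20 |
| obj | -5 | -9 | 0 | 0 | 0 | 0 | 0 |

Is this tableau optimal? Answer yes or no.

no

The obj-row has a negative entry -9 in column y, so it is not optimal.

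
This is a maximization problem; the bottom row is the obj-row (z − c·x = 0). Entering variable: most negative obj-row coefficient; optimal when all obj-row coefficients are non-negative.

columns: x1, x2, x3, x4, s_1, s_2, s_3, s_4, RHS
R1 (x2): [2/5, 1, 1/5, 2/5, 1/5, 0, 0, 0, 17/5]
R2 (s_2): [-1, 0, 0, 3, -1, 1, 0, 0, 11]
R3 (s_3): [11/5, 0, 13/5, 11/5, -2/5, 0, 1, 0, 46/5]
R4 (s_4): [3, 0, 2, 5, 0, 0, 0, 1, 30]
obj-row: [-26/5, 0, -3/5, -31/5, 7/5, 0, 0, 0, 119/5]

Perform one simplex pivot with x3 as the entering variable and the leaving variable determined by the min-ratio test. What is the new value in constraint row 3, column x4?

Ratio test on column x3 — row 1: (17/5)/(1/5) = 17; row 2: entry 0 ≤ 0; row 3: (46/5)/(13/5) = 46/13; row 4: 30/2 = 15. Minimum is 46/13 at row 3 (s_3 leaves); pivot element 13/5.
Divide row 3 by 13/5; eliminate column x3 from the other rows.
In the new row 3, the x4 entry is the old entry divided by the pivot: (11/5)/(13/5) = 11/13.

11/13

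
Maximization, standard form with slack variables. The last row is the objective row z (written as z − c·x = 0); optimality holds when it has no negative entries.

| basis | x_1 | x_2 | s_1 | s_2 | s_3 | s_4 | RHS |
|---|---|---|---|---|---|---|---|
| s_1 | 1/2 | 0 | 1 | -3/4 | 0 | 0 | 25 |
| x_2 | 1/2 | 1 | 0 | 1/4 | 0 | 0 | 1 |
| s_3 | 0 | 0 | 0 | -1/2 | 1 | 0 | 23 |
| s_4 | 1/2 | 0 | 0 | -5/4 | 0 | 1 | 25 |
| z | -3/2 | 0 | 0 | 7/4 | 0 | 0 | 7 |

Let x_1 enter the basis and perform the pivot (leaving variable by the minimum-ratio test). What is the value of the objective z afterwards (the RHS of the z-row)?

10

Ratio test on column x_1 — row 1: 25/(1/2) = 50; row 2: 1/(1/2) = 2; row 3: entry 0 ≤ 0; row 4: 25/(1/2) = 50. Minimum is 2 at row 2 (x_2 leaves); pivot element 1/2.
Pivot on row 2; the z-row RHS becomes 7 − (-3/2)·2 = 10.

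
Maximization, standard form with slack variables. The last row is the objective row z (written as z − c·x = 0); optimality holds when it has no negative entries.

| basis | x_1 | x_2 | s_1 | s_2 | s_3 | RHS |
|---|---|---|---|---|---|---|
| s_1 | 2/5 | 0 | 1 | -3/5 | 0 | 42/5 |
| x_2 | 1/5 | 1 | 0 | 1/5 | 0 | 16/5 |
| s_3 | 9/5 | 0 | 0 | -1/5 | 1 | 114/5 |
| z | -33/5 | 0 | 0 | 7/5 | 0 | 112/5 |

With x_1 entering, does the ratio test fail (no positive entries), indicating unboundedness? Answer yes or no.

Column x_1 has positive entries in row(s) 1, 2, 3, so the ratio test bounds it — not unbounded.

no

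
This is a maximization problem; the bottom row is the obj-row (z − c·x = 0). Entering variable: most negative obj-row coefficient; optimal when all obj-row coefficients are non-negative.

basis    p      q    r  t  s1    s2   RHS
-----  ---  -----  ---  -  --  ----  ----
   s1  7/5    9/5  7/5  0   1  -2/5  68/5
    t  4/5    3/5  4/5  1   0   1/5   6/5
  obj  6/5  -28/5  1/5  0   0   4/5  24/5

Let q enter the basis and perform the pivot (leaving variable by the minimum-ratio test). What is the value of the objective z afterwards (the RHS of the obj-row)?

16

Ratio test on column q — row 1: (68/5)/(9/5) = 68/9; row 2: (6/5)/(3/5) = 2. Minimum is 2 at row 2 (t leaves); pivot element 3/5.
Pivot on row 2; the obj-row RHS becomes 24/5 − (-28/5)·2 = 16.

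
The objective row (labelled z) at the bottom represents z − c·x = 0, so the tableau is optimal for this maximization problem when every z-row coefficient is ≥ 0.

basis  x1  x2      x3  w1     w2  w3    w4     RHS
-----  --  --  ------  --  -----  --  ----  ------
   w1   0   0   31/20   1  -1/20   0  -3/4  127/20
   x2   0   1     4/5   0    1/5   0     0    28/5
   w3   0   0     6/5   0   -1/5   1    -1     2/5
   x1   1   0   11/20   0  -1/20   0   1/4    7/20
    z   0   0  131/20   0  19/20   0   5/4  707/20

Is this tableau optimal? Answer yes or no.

Every z-row coefficient is ≥ 0, so the tableau is optimal.

yes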